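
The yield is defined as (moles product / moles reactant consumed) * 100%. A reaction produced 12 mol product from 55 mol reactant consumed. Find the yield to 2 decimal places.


Yield = (moles product / moles consumed) * 100%
Yield = (12 / 55) * 100
Yield = 0.2182 * 100
Yield = 21.82%


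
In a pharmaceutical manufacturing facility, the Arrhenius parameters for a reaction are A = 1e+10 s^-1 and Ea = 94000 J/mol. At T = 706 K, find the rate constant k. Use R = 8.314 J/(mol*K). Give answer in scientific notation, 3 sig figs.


k = A * exp(-Ea/(R*T))
k = 1e+10 * exp(-94000 / (8.314 * 706))
k = 1e+10 * exp(-16.014491)
k = 1.11e+03


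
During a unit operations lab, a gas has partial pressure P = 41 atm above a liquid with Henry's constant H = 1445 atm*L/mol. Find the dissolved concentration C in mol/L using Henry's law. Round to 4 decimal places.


C = P / H
C = 41 / 1445
C = 0.0284 mol/L


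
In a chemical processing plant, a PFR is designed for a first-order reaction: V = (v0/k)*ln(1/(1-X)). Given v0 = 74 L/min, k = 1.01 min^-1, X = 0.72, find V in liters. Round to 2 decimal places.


V = (v0/k) * ln(1/(1-X))
V = (74/1.01) * ln(1/(1-0.72))
V = 73.267327 * ln(3.571429)
V = 73.267327 * 1.272966
V = 93.27 L


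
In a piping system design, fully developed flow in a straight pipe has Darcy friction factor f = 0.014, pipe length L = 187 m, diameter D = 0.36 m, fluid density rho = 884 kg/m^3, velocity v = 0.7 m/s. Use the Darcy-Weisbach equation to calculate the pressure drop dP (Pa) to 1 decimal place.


dP = f * (L/D) * (rho*v^2/2)
dP = 0.014 * (187/0.36) * (884*0.7^2/2)
L/D = 519.44444444
rho*v^2/2 = 884*0.49/2 = 216.58
dP = 0.014 * 519.44444444 * 216.58
dP = 1575.0 Pa


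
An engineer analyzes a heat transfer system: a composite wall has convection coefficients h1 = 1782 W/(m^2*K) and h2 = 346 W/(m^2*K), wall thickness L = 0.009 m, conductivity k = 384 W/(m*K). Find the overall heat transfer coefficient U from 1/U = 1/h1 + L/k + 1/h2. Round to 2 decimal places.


1/U = 1/h1 + L/k + 1/h2
1/U = 1/1782 + 0.009/384 + 1/346
1/U = 0.0005611672 + 2.34375e-05 + 0.0028901734
1/U = 0.0034747781
U = 287.79 W/(m^2*K)


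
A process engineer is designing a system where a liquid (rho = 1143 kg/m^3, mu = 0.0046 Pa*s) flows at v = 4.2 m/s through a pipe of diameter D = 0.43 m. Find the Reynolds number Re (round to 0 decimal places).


Re = rho * v * D / mu
Re = 1143 * 4.2 * 0.43 / 0.0046
Re = 2064.258 / 0.0046
Re = 448752


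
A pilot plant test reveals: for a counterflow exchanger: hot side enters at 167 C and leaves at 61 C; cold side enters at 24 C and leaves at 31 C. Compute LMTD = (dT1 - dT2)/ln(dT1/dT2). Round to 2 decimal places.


dT1 = Th_in - Tc_out = 167 - 31 = 136
dT2 = Th_out - Tc_in = 61 - 24 = 37
LMTD = (dT1 - dT2) / ln(dT1/dT2)
LMTD = (136 - 37) / ln(136/37)
LMTD = 76.05 K


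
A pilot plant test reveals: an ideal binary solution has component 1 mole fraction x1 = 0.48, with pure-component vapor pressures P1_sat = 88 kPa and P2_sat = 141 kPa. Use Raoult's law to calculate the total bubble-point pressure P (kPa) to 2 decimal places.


P = x1*P1_sat + x2*P2_sat
x2 = 1 - x1 = 1 - 0.48 = 0.52
P = 0.48*88 + 0.52*141
P = 42.24 + 73.32
P = 115.56 kPa


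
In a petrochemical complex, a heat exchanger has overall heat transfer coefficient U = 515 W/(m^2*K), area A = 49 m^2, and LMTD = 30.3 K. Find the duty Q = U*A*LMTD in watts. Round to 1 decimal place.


Q = U * A * LMTD
Q = 515 * 49 * 30.3
Q = 764620.5 W


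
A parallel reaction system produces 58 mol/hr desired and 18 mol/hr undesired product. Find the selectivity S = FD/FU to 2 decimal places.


S = desired product rate / undesired product rate
S = 58 / 18
S = 3.22


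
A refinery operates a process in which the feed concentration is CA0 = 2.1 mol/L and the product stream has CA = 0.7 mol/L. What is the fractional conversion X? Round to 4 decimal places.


X = (CA0 - CA) / CA0
X = (2.1 - 0.7) / 2.1
X = 1.4 / 2.1
X = 0.6667


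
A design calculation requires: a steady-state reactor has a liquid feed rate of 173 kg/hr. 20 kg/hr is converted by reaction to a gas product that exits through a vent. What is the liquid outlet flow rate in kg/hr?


Steady-state mass balance on the main outlet: F_out = F_in - F_removed
F_out = 173 - 20
F_out = 153 kg/hr


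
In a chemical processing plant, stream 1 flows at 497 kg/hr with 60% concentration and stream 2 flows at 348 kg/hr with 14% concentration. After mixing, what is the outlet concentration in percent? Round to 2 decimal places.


Mass balance on solute: F1*x1 + F2*x2 = F3*x3
F3 = F1 + F2 = 497 + 348 = 845 kg/hr
x3 = (F1*x1 + F2*x2)/F3
x3 = (497*0.6 + 348*0.14) / 845
x3 = 41.06%


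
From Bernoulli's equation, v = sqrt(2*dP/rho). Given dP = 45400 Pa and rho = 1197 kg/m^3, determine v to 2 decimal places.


v = sqrt(2*dP/rho)
v = sqrt(2*45400/1197)
v = sqrt(75.856307)
v = 8.71 m/s


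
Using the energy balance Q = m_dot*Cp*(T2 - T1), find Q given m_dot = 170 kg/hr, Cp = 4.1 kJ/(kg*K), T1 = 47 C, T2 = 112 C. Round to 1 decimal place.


Q = m_dot * Cp * (T2 - T1)
Q = 170 * 4.1 * (112 - 47)
Q = 170 * 4.1 * 65
Q = 45305.0 kJ/hr


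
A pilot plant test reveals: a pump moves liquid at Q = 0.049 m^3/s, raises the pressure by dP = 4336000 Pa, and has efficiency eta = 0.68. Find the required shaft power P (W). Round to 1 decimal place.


P = Q * dP / eta
P = 0.049 * 4336000 / 0.68
P = 212464.0 / 0.68
P = 312447.1 W


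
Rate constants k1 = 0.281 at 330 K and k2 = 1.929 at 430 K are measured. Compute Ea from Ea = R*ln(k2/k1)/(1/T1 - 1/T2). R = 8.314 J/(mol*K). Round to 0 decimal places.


Ea = R * ln(k2/k1) / (1/T1 - 1/T2)
ln(k2/k1) = ln(1.929/0.281) = 1.9264023
1/T1 - 1/T2 = 1/330 - 1/430 = 0.000704721635
Ea = 8.314 * 1.9264023 / 0.000704721635
Ea = 22727 J/mol


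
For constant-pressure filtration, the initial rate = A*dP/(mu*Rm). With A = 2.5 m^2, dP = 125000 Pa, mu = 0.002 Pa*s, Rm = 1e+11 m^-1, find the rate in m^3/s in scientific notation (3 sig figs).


rate = A * dP / (mu * Rm)
rate = 2.5 * 125000 / (0.002 * 1e+11)
rate = 312500.0 / 2.000e+08
rate = 1.56e-03 m^3/s


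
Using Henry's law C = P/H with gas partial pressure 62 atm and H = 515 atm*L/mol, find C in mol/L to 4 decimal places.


C = P / H
C = 62 / 515
C = 0.1204 mol/L


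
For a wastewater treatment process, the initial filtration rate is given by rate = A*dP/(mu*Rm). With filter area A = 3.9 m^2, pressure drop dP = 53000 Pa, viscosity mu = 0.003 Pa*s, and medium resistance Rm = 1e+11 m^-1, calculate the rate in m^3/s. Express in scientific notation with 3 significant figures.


rate = A * dP / (mu * Rm)
rate = 3.9 * 53000 / (0.003 * 1e+11)
rate = 206700.0 / 3.000e+08
rate = 6.89e-04 m^3/s


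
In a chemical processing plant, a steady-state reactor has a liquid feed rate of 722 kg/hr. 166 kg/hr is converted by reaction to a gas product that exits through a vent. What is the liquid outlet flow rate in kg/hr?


Steady-state mass balance on the main outlet: F_out = F_in - F_removed
F_out = 722 - 166
F_out = 556 kg/hr


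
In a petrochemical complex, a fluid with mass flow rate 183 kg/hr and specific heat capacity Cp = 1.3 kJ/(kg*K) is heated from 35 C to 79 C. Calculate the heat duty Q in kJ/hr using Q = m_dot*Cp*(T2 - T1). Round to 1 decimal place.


Q = m_dot * Cp * (T2 - T1)
Q = 183 * 1.3 * (79 - 35)
Q = 183 * 1.3 * 44
Q = 10467.6 kJ/hr


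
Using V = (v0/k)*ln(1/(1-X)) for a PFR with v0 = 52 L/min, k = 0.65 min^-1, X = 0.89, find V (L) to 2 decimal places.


V = (v0/k) * ln(1/(1-X))
V = (52/0.65) * ln(1/(1-0.89))
V = 80.0 * ln(9.090909)
V = 80.0 * 2.207275
V = 176.58 L


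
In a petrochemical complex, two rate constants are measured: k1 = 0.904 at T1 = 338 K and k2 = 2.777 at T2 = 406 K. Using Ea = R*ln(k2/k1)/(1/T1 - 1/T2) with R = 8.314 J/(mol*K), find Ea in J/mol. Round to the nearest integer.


Ea = R * ln(k2/k1) / (1/T1 - 1/T2)
ln(k2/k1) = ln(2.777/0.904) = 1.1222971
1/T1 - 1/T2 = 1/338 - 1/406 = 0.000495525694
Ea = 8.314 * 1.1222971 / 0.000495525694
Ea = 18830 J/mol


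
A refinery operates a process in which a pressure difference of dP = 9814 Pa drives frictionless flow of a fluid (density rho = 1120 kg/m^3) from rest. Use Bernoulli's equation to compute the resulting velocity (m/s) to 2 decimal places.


v = sqrt(2*dP/rho)
v = sqrt(2*9814/1120)
v = sqrt(17.525)
v = 4.19 m/s


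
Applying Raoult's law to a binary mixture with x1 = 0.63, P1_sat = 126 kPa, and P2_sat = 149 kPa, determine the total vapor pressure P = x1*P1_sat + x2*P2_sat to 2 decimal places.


P = x1*P1_sat + x2*P2_sat
x2 = 1 - x1 = 1 - 0.63 = 0.37
P = 0.63*126 + 0.37*149
P = 79.38 + 55.13
P = 134.51 kPa


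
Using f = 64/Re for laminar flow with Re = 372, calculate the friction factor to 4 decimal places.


f = 64 / Re
f = 64 / 372
f = 0.1720


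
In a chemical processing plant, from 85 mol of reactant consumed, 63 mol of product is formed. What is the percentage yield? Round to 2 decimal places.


Yield = (moles product / moles consumed) * 100%
Yield = (63 / 85) * 100
Yield = 0.7412 * 100
Yield = 74.12%


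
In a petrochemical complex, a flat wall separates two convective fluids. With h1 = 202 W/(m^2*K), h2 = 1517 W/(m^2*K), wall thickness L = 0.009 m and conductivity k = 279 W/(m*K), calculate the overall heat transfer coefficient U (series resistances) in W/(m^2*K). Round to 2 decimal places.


1/U = 1/h1 + L/k + 1/h2
1/U = 1/202 + 0.009/279 + 1/1517
1/U = 0.004950495 + 3.22581e-05 + 0.0006591958
1/U = 0.0056419489
U = 177.24 W/(m^2*K)


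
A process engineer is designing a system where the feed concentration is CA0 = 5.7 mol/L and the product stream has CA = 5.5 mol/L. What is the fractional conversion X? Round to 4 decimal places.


X = (CA0 - CA) / CA0
X = (5.7 - 5.5) / 5.7
X = 0.2 / 5.7
X = 0.0351


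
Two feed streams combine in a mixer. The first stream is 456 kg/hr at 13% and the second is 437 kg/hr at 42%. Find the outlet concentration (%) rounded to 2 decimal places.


Mass balance on solute: F1*x1 + F2*x2 = F3*x3
F3 = F1 + F2 = 456 + 437 = 893 kg/hr
x3 = (F1*x1 + F2*x2)/F3
x3 = (456*0.13 + 437*0.42) / 893
x3 = 27.19%


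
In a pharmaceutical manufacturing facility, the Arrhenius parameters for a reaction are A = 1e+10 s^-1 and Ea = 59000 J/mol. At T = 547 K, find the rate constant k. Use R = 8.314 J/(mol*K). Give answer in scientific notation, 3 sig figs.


k = A * exp(-Ea/(R*T))
k = 1e+10 * exp(-59000 / (8.314 * 547))
k = 1e+10 * exp(-12.973426)
k = 2.32e+04


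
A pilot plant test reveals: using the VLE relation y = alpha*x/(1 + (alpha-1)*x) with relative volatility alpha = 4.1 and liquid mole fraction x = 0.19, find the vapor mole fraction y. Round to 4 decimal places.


y = alpha*x / (1 + (alpha-1)*x)
y = 4.1*0.19 / (1 + (4.1-1)*0.19)
y = 0.779 / (1 + 0.589)
y = 0.779 / 1.589
y = 0.4902


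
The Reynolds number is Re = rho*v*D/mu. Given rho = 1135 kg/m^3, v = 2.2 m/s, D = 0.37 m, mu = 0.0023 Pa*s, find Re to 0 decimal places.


Re = rho * v * D / mu
Re = 1135 * 2.2 * 0.37 / 0.0023
Re = 923.89 / 0.0023
Re = 401691


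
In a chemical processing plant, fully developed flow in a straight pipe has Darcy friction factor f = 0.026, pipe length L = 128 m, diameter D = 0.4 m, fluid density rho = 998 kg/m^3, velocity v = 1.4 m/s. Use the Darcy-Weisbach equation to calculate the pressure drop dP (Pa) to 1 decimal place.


dP = f * (L/D) * (rho*v^2/2)
dP = 0.026 * (128/0.4) * (998*1.4^2/2)
L/D = 320.0
rho*v^2/2 = 998*1.96/2 = 978.04
dP = 0.026 * 320.0 * 978.04
dP = 8137.3 Pa


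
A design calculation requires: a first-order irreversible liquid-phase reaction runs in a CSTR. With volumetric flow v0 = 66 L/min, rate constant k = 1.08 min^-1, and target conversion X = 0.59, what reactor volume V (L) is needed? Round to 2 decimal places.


V = v0 * X / (k * (1 - X))
V = 66 * 0.59 / (1.08 * (1 - 0.59))
V = 38.94 / (1.08 * 0.41)
V = 38.94 / 0.4428
V = 87.94 L


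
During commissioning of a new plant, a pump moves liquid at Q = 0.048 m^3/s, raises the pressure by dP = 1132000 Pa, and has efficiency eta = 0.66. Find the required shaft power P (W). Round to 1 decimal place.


P = Q * dP / eta
P = 0.048 * 1132000 / 0.66
P = 54336.0 / 0.66
P = 82327.3 W


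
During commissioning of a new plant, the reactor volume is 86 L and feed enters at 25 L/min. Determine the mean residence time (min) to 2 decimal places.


tau = V / v0
tau = 86 / 25
tau = 3.44 min


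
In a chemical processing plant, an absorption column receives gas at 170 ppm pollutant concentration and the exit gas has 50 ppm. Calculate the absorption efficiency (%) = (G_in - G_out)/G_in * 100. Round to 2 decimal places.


Efficiency = (G_in - G_out) / G_in * 100%
Efficiency = (170 - 50) / 170 * 100
Efficiency = 120 / 170 * 100
Efficiency = 70.59%


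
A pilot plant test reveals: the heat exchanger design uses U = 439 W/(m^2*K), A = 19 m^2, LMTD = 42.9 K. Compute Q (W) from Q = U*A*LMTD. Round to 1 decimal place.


Q = U * A * LMTD
Q = 439 * 19 * 42.9
Q = 357828.9 W


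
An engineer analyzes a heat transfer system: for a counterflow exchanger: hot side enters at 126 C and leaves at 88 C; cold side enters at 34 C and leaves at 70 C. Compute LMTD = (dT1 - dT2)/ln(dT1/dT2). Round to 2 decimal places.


dT1 = Th_in - Tc_out = 126 - 70 = 56
dT2 = Th_out - Tc_in = 88 - 34 = 54
LMTD = (dT1 - dT2) / ln(dT1/dT2)
LMTD = (56 - 54) / ln(56/54)
LMTD = 54.99 K


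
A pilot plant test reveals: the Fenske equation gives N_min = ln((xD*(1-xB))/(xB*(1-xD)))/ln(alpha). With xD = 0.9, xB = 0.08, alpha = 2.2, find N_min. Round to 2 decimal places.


N_min = ln((xD*(1-xB))/(xB*(1-xD))) / ln(alpha)
Numerator inside ln: 0.828 / 0.008 = 103.5
ln(103.5) = 4.639572
ln(alpha) = ln(2.2) = 0.788457
N_min = 4.639572 / 0.788457 = 5.88


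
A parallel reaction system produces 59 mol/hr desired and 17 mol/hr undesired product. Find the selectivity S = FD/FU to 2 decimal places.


S = desired product rate / undesired product rate
S = 59 / 17
S = 3.47


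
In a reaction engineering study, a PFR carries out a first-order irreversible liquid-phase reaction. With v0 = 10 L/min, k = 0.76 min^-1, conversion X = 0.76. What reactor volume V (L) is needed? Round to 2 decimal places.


V = (v0/k) * ln(1/(1-X))
V = (10/0.76) * ln(1/(1-0.76))
V = 13.157895 * ln(4.166667)
V = 13.157895 * 1.427116
V = 18.78 L


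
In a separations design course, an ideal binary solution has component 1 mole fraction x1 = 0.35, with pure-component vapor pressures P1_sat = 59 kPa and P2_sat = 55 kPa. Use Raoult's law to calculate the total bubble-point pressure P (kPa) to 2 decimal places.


P = x1*P1_sat + x2*P2_sat
x2 = 1 - x1 = 1 - 0.35 = 0.65
P = 0.35*59 + 0.65*55
P = 20.65 + 35.75
P = 56.40 kPa


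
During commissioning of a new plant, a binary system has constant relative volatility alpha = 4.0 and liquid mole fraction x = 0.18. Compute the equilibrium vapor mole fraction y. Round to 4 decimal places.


y = alpha*x / (1 + (alpha-1)*x)
y = 4.0*0.18 / (1 + (4.0-1)*0.18)
y = 0.72 / (1 + 0.54)
y = 0.72 / 1.54
y = 0.4675


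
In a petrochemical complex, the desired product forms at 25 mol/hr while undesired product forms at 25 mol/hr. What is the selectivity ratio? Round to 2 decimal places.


S = desired product rate / undesired product rate
S = 25 / 25
S = 1.00


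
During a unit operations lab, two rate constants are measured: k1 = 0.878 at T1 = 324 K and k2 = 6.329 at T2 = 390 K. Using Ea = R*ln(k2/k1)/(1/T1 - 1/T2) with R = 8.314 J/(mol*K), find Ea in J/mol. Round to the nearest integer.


Ea = R * ln(k2/k1) / (1/T1 - 1/T2)
ln(k2/k1) = ln(6.329/0.878) = 1.9752509
1/T1 - 1/T2 = 1/324 - 1/390 = 0.000522317189
Ea = 8.314 * 1.9752509 / 0.000522317189
Ea = 31441 J/mol


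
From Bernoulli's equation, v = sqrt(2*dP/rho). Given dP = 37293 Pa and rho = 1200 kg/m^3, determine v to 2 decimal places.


v = sqrt(2*dP/rho)
v = sqrt(2*37293/1200)
v = sqrt(62.155)
v = 7.88 m/s


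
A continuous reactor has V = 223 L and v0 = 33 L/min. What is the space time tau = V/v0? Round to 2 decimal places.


tau = V / v0
tau = 223 / 33
tau = 6.76 min


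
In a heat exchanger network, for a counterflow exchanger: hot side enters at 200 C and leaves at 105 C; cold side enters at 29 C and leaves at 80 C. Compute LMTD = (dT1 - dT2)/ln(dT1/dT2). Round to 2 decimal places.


dT1 = Th_in - Tc_out = 200 - 80 = 120
dT2 = Th_out - Tc_in = 105 - 29 = 76
LMTD = (dT1 - dT2) / ln(dT1/dT2)
LMTD = (120 - 76) / ln(120/76)
LMTD = 96.33 K


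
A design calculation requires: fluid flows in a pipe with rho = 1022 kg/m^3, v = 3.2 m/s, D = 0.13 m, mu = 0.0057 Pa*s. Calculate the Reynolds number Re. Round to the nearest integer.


Re = rho * v * D / mu
Re = 1022 * 3.2 * 0.13 / 0.0057
Re = 425.152 / 0.0057
Re = 74588


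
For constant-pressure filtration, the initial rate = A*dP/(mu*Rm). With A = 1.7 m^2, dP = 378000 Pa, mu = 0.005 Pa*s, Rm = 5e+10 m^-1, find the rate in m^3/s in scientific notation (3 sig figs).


rate = A * dP / (mu * Rm)
rate = 1.7 * 378000 / (0.005 * 5e+10)
rate = 642600.0 / 2.500e+08
rate = 2.57e-03 m^3/s


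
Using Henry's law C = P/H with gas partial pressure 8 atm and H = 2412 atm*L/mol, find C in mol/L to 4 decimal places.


C = P / H
C = 8 / 2412
C = 0.0033 mol/L


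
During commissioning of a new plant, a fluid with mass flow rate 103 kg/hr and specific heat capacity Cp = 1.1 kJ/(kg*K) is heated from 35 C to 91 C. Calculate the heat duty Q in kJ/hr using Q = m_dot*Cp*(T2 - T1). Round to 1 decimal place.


Q = m_dot * Cp * (T2 - T1)
Q = 103 * 1.1 * (91 - 35)
Q = 103 * 1.1 * 56
Q = 6344.8 kJ/hr


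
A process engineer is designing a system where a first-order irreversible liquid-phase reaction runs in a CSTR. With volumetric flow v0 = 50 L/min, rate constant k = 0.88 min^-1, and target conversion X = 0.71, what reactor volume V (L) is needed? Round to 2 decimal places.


V = v0 * X / (k * (1 - X))
V = 50 * 0.71 / (0.88 * (1 - 0.71))
V = 35.5 / (0.88 * 0.29)
V = 35.5 / 0.2552
V = 139.11 L


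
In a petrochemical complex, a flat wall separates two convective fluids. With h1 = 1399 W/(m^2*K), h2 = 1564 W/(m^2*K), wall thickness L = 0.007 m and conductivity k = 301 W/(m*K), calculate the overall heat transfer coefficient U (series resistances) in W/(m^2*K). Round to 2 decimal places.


1/U = 1/h1 + L/k + 1/h2
1/U = 1/1399 + 0.007/301 + 1/1564
1/U = 0.0007147963 + 2.32558e-05 + 0.0006393862
1/U = 0.0013774383
U = 725.99 W/(m^2*K)


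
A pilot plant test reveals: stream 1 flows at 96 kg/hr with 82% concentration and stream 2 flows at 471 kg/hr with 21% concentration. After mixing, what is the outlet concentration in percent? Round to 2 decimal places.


Mass balance on solute: F1*x1 + F2*x2 = F3*x3
F3 = F1 + F2 = 96 + 471 = 567 kg/hr
x3 = (F1*x1 + F2*x2)/F3
x3 = (96*0.82 + 471*0.21) / 567
x3 = 31.33%


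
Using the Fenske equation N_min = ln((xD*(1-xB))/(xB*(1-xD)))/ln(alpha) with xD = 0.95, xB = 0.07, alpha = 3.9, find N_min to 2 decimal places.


N_min = ln((xD*(1-xB))/(xB*(1-xD))) / ln(alpha)
Numerator inside ln: 0.8835 / 0.0035 = 252.428571
ln(252.428571) = 5.531128
ln(alpha) = ln(3.9) = 1.360977
N_min = 5.531128 / 1.360977 = 4.06


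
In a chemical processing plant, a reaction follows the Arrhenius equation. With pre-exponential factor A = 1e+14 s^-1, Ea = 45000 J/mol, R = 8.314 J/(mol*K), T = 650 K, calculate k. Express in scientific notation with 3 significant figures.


k = A * exp(-Ea/(R*T))
k = 1e+14 * exp(-45000 / (8.314 * 650))
k = 1e+14 * exp(-8.327011)
k = 2.42e+10


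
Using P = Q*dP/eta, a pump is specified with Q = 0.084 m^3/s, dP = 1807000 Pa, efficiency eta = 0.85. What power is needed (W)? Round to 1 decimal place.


P = Q * dP / eta
P = 0.084 * 1807000 / 0.85
P = 151788.0 / 0.85
P = 178574.1 W


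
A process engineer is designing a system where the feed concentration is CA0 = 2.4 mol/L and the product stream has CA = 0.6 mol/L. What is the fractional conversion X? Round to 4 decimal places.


X = (CA0 - CA) / CA0
X = (2.4 - 0.6) / 2.4
X = 1.8 / 2.4
X = 0.7500


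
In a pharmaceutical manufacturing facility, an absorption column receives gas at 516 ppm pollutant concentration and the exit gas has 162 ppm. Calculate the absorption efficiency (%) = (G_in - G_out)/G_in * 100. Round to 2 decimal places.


Efficiency = (G_in - G_out) / G_in * 100%
Efficiency = (516 - 162) / 516 * 100
Efficiency = 354 / 516 * 100
Efficiency = 68.60%


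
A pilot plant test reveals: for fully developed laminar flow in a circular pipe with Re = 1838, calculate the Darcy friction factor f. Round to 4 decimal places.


f = 64 / Re
f = 64 / 1838
f = 0.0348


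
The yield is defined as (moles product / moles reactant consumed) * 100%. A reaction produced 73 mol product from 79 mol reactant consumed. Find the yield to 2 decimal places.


Yield = (moles product / moles consumed) * 100%
Yield = (73 / 79) * 100
Yield = 0.9241 * 100
Yield = 92.41%


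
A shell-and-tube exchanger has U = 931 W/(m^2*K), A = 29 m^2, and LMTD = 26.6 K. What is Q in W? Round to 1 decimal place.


Q = U * A * LMTD
Q = 931 * 29 * 26.6
Q = 718173.4 W


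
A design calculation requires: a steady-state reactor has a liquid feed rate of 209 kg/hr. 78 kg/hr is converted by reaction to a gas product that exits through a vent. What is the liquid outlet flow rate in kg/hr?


Steady-state mass balance on the main outlet: F_out = F_in - F_removed
F_out = 209 - 78
F_out = 131 kg/hr


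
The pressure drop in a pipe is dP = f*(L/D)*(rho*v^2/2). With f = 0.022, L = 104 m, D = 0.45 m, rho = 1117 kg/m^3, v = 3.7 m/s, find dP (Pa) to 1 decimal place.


dP = f * (L/D) * (rho*v^2/2)
dP = 0.022 * (104/0.45) * (1117*3.7^2/2)
L/D = 231.11111111
rho*v^2/2 = 1117*13.69/2 = 7645.865
dP = 0.022 * 231.11111111 * 7645.865
dP = 38875.0 Pa


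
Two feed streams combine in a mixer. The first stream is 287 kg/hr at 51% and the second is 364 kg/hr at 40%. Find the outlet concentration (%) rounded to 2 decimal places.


Mass balance on solute: F1*x1 + F2*x2 = F3*x3
F3 = F1 + F2 = 287 + 364 = 651 kg/hr
x3 = (F1*x1 + F2*x2)/F3
x3 = (287*0.51 + 364*0.4) / 651
x3 = 44.85%


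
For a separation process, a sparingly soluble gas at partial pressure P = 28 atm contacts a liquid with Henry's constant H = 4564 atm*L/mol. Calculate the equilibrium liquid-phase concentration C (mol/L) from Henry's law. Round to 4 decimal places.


C = P / H
C = 28 / 4564
C = 0.0061 mol/L


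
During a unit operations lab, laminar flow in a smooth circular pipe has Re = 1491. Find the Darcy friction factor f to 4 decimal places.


f = 64 / Re
f = 64 / 1491
f = 0.0429


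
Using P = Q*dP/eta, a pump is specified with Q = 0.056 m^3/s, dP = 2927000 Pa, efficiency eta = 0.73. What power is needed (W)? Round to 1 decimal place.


P = Q * dP / eta
P = 0.056 * 2927000 / 0.73
P = 163912.0 / 0.73
P = 224537.0 W


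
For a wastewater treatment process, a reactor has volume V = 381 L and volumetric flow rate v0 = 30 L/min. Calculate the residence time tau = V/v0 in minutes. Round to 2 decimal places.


tau = V / v0
tau = 381 / 30
tau = 12.70 min


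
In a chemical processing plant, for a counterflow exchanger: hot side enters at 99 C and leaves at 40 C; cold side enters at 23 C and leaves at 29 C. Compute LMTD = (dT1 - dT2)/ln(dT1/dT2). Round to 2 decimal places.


dT1 = Th_in - Tc_out = 99 - 29 = 70
dT2 = Th_out - Tc_in = 40 - 23 = 17
LMTD = (dT1 - dT2) / ln(dT1/dT2)
LMTD = (70 - 17) / ln(70/17)
LMTD = 37.45 K


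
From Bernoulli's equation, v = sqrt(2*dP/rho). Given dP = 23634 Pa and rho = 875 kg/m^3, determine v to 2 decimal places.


v = sqrt(2*dP/rho)
v = sqrt(2*23634/875)
v = sqrt(54.020571)
v = 7.35 m/s


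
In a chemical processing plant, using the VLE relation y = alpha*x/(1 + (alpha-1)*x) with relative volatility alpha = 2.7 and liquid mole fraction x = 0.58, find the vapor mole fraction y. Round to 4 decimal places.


y = alpha*x / (1 + (alpha-1)*x)
y = 2.7*0.58 / (1 + (2.7-1)*0.58)
y = 1.566 / (1 + 0.986)
y = 1.566 / 1.986
y = 0.7885


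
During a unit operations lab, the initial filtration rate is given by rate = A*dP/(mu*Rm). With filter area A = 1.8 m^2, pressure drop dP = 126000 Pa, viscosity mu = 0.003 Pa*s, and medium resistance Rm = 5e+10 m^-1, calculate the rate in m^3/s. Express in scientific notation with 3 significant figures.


rate = A * dP / (mu * Rm)
rate = 1.8 * 126000 / (0.003 * 5e+10)
rate = 226800.0 / 1.500e+08
rate = 1.51e-03 m^3/s


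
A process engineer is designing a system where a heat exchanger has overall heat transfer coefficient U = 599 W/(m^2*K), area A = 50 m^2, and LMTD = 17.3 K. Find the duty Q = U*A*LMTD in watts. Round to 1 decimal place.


Q = U * A * LMTD
Q = 599 * 50 * 17.3
Q = 518135.0 W


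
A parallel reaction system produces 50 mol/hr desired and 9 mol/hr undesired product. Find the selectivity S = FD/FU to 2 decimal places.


S = desired product rate / undesired product rate
S = 50 / 9
S = 5.56


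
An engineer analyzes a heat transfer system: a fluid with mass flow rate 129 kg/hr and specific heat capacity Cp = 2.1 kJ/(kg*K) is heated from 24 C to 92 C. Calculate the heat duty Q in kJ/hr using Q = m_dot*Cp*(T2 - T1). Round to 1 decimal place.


Q = m_dot * Cp * (T2 - T1)
Q = 129 * 2.1 * (92 - 24)
Q = 129 * 2.1 * 68
Q = 18421.2 kJ/hr


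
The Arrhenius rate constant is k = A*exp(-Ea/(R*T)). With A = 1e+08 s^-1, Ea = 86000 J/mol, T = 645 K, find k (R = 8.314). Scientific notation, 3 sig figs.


k = A * exp(-Ea/(R*T))
k = 1e+08 * exp(-86000 / (8.314 * 645))
k = 1e+08 * exp(-16.037206)
k = 1.08e+01


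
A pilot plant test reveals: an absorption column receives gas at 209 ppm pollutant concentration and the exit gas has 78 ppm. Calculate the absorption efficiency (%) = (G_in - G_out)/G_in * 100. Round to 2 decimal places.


Efficiency = (G_in - G_out) / G_in * 100%
Efficiency = (209 - 78) / 209 * 100
Efficiency = 131 / 209 * 100
Efficiency = 62.68%


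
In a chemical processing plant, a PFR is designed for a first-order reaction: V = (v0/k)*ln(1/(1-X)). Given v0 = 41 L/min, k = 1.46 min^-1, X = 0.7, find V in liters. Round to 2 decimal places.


V = (v0/k) * ln(1/(1-X))
V = (41/1.46) * ln(1/(1-0.7))
V = 28.082192 * ln(3.333333)
V = 28.082192 * 1.203973
V = 33.81 L


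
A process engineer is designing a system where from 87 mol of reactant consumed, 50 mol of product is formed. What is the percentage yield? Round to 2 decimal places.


Yield = (moles product / moles consumed) * 100%
Yield = (50 / 87) * 100
Yield = 0.5747 * 100
Yield = 57.47%


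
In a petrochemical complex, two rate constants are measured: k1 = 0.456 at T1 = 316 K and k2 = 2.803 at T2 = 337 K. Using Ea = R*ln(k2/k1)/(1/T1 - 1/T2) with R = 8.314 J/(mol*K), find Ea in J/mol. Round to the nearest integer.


Ea = R * ln(k2/k1) / (1/T1 - 1/T2)
ln(k2/k1) = ln(2.803/0.456) = 1.8159527
1/T1 - 1/T2 = 1/316 - 1/337 = 0.000197197912
Ea = 8.314 * 1.8159527 / 0.000197197912
Ea = 76562 J/mol


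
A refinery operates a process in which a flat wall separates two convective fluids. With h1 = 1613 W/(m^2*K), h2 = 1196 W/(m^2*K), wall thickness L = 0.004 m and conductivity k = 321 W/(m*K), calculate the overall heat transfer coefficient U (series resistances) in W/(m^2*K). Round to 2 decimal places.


1/U = 1/h1 + L/k + 1/h2
1/U = 1/1613 + 0.004/321 + 1/1196
1/U = 0.0006199628 + 1.24611e-05 + 0.0008361204
1/U = 0.0014685443
U = 680.95 W/(m^2*K)


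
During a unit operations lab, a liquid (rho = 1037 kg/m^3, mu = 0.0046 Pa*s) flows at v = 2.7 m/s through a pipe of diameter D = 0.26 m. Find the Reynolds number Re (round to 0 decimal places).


Re = rho * v * D / mu
Re = 1037 * 2.7 * 0.26 / 0.0046
Re = 727.974 / 0.0046
Re = 158255


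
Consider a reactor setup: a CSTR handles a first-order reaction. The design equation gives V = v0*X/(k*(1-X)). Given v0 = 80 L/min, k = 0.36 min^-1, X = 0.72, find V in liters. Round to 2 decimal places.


V = v0 * X / (k * (1 - X))
V = 80 * 0.72 / (0.36 * (1 - 0.72))
V = 57.6 / (0.36 * 0.28)
V = 57.6 / 0.1008
V = 571.43 L


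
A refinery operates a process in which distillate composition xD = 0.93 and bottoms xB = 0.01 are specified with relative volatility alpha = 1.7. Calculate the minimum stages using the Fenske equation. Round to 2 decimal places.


N_min = ln((xD*(1-xB))/(xB*(1-xD))) / ln(alpha)
Numerator inside ln: 0.9207 / 0.0007 = 1315.285714
ln(1315.285714) = 7.181809
ln(alpha) = ln(1.7) = 0.530628
N_min = 7.181809 / 0.530628 = 13.53


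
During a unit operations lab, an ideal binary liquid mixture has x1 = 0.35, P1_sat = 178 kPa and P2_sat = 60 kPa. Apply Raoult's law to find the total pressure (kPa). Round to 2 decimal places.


P = x1*P1_sat + x2*P2_sat
x2 = 1 - x1 = 1 - 0.35 = 0.65
P = 0.35*178 + 0.65*60
P = 62.3 + 39.0
P = 101.30 kPa


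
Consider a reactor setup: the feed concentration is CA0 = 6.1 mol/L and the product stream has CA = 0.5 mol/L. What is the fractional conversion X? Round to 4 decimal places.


X = (CA0 - CA) / CA0
X = (6.1 - 0.5) / 6.1
X = 5.6 / 6.1
X = 0.9180


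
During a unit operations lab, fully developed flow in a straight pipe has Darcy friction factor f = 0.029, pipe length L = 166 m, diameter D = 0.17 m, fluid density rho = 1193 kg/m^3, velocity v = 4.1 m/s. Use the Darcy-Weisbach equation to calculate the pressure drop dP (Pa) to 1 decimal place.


dP = f * (L/D) * (rho*v^2/2)
dP = 0.029 * (166/0.17) * (1193*4.1^2/2)
L/D = 976.47058824
rho*v^2/2 = 1193*16.81/2 = 10027.165
dP = 0.029 * 976.47058824 * 10027.165
dP = 283945.7 Pa


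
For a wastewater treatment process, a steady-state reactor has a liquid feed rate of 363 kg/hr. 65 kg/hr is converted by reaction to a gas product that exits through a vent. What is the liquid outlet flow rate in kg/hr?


Steady-state mass balance on the main outlet: F_out = F_in - F_removed
F_out = 363 - 65
F_out = 298 kg/hr


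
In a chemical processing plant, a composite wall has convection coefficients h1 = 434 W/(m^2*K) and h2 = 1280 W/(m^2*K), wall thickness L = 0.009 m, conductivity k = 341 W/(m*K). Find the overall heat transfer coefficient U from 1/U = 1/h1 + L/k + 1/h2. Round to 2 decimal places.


1/U = 1/h1 + L/k + 1/h2
1/U = 1/434 + 0.009/341 + 1/1280
1/U = 0.0023041475 + 2.6393e-05 + 0.00078125
1/U = 0.0031117905
U = 321.36 W/(m^2*K)


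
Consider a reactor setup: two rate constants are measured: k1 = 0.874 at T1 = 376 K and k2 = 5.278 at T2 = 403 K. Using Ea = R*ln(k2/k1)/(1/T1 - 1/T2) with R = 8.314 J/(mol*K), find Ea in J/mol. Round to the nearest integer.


Ea = R * ln(k2/k1) / (1/T1 - 1/T2)
ln(k2/k1) = ln(5.278/0.874) = 1.7982221
1/T1 - 1/T2 = 1/376 - 1/403 = 0.00017818489
Ea = 8.314 * 1.7982221 / 0.00017818489
Ea = 83904 J/mol


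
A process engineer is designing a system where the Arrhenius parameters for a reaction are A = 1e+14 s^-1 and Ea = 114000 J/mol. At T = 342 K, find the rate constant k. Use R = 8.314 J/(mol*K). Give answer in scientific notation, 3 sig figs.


k = A * exp(-Ea/(R*T))
k = 1e+14 * exp(-114000 / (8.314 * 342))
k = 1e+14 * exp(-40.093016)
k = 3.87e-04


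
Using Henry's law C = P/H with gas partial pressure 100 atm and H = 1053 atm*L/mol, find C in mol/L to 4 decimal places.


C = P / H
C = 100 / 1053
C = 0.0950 mol/L


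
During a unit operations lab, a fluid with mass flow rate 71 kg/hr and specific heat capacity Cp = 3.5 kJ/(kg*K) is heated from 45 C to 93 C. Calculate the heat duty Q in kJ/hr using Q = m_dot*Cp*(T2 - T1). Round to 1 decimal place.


Q = m_dot * Cp * (T2 - T1)
Q = 71 * 3.5 * (93 - 45)
Q = 71 * 3.5 * 48
Q = 11928.0 kJ/hr


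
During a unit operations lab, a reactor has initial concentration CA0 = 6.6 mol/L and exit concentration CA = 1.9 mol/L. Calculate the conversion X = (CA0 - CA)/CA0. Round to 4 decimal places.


X = (CA0 - CA) / CA0
X = (6.6 - 1.9) / 6.6
X = 4.7 / 6.6
X = 0.7121


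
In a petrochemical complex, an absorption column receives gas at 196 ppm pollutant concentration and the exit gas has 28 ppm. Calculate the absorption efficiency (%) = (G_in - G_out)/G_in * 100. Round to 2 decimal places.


Efficiency = (G_in - G_out) / G_in * 100%
Efficiency = (196 - 28) / 196 * 100
Efficiency = 168 / 196 * 100
Efficiency = 85.71%


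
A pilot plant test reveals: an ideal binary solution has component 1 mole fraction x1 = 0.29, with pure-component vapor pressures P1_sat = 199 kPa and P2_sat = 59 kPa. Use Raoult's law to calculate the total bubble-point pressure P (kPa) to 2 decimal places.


P = x1*P1_sat + x2*P2_sat
x2 = 1 - x1 = 1 - 0.29 = 0.71
P = 0.29*199 + 0.71*59
P = 57.71 + 41.89
P = 99.60 kPa


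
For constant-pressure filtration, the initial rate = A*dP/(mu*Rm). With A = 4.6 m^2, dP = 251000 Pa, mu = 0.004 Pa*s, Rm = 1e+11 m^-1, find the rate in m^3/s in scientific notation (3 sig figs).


rate = A * dP / (mu * Rm)
rate = 4.6 * 251000 / (0.004 * 1e+11)
rate = 1154600.0 / 4.000e+08
rate = 2.89e-03 m^3/s


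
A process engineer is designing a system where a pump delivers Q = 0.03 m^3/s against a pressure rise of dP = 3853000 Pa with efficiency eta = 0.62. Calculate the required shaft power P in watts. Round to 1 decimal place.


P = Q * dP / eta
P = 0.03 * 3853000 / 0.62
P = 115590.0 / 0.62
P = 186435.5 W


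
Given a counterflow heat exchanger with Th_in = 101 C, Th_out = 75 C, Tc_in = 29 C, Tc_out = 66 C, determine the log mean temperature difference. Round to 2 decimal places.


dT1 = Th_in - Tc_out = 101 - 66 = 35
dT2 = Th_out - Tc_in = 75 - 29 = 46
LMTD = (dT1 - dT2) / ln(dT1/dT2)
LMTD = (35 - 46) / ln(35/46)
LMTD = 40.25 K


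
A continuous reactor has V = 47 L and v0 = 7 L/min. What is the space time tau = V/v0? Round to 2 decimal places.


tau = V / v0
tau = 47 / 7
tau = 6.71 min


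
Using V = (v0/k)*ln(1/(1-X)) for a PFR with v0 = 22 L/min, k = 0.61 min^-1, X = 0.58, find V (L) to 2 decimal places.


V = (v0/k) * ln(1/(1-X))
V = (22/0.61) * ln(1/(1-0.58))
V = 36.065574 * ln(2.380952)
V = 36.065574 * 0.8675
V = 31.29 L


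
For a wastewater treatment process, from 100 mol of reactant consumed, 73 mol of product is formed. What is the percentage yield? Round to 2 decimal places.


Yield = (moles product / moles consumed) * 100%
Yield = (73 / 100) * 100
Yield = 0.73 * 100
Yield = 73.00%


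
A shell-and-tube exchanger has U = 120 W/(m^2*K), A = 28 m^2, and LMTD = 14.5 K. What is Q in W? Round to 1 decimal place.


Q = U * A * LMTD
Q = 120 * 28 * 14.5
Q = 48720.0 W


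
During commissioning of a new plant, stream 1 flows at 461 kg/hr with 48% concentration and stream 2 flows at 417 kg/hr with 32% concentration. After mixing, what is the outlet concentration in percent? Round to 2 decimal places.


Mass balance on solute: F1*x1 + F2*x2 = F3*x3
F3 = F1 + F2 = 461 + 417 = 878 kg/hr
x3 = (F1*x1 + F2*x2)/F3
x3 = (461*0.48 + 417*0.32) / 878
x3 = 40.40%


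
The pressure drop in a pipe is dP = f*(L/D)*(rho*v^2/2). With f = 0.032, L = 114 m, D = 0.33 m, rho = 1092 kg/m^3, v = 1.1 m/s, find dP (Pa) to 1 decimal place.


dP = f * (L/D) * (rho*v^2/2)
dP = 0.032 * (114/0.33) * (1092*1.1^2/2)
L/D = 345.45454545
rho*v^2/2 = 1092*1.21/2 = 660.66
dP = 0.032 * 345.45454545 * 660.66
dP = 7303.3 Pa


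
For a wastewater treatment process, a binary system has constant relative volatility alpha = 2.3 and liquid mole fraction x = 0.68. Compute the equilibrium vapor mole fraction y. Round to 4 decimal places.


y = alpha*x / (1 + (alpha-1)*x)
y = 2.3*0.68 / (1 + (2.3-1)*0.68)
y = 1.564 / (1 + 0.884)
y = 1.564 / 1.884
y = 0.8301


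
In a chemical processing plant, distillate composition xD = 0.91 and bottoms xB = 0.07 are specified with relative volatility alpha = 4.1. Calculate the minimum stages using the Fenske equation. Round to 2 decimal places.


N_min = ln((xD*(1-xB))/(xB*(1-xD))) / ln(alpha)
Numerator inside ln: 0.8463 / 0.0063 = 134.333333
ln(134.333333) = 4.900324
ln(alpha) = ln(4.1) = 1.410987
N_min = 4.900324 / 1.410987 = 3.47


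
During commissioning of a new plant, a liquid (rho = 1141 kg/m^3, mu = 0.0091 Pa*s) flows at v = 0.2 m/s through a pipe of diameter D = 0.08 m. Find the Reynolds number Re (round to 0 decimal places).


Re = rho * v * D / mu
Re = 1141 * 0.2 * 0.08 / 0.0091
Re = 18.256 / 0.0091
Re = 2006


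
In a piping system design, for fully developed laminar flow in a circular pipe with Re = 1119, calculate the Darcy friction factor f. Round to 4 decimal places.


f = 64 / Re
f = 64 / 1119
f = 0.0572


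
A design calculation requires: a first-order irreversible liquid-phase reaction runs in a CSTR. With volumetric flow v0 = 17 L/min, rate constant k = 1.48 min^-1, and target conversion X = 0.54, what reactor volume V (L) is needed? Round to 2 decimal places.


V = v0 * X / (k * (1 - X))
V = 17 * 0.54 / (1.48 * (1 - 0.54))
V = 9.18 / (1.48 * 0.46)
V = 9.18 / 0.6808
V = 13.48 L


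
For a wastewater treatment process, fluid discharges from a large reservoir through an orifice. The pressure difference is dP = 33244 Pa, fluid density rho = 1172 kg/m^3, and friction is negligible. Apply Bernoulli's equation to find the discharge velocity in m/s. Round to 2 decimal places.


v = sqrt(2*dP/rho)
v = sqrt(2*33244/1172)
v = sqrt(56.730375)
v = 7.53 m/s


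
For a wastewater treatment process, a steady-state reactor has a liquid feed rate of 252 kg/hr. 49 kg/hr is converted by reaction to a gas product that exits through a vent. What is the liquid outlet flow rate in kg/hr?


Steady-state mass balance on the main outlet: F_out = F_in - F_removed
F_out = 252 - 49
F_out = 203 kg/hr


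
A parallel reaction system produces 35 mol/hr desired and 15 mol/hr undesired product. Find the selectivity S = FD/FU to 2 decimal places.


S = desired product rate / undesired product rate
S = 35 / 15
S = 2.33


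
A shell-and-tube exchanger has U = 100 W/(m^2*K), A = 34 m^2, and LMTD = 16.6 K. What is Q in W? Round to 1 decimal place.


Q = U * A * LMTD
Q = 100 * 34 * 16.6
Q = 56440.0 W


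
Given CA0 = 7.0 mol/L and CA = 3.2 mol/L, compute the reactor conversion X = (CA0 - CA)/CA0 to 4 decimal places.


X = (CA0 - CA) / CA0
X = (7.0 - 3.2) / 7.0
X = 3.8 / 7.0
X = 0.5429


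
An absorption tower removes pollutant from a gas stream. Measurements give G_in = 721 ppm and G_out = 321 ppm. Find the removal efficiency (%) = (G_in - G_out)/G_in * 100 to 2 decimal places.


Efficiency = (G_in - G_out) / G_in * 100%
Efficiency = (721 - 321) / 721 * 100
Efficiency = 400 / 721 * 100
Efficiency = 55.48%


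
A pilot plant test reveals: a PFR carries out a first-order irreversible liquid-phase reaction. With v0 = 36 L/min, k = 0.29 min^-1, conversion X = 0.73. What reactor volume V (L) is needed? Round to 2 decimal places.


V = (v0/k) * ln(1/(1-X))
V = (36/0.29) * ln(1/(1-0.73))
V = 124.137931 * ln(3.703704)
V = 124.137931 * 1.309333
V = 162.54 L


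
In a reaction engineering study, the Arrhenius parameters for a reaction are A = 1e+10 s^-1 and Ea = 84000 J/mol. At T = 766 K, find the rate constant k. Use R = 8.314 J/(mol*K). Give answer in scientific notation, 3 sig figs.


k = A * exp(-Ea/(R*T))
k = 1e+10 * exp(-84000 / (8.314 * 766))
k = 1e+10 * exp(-13.189869)
k = 1.87e+04


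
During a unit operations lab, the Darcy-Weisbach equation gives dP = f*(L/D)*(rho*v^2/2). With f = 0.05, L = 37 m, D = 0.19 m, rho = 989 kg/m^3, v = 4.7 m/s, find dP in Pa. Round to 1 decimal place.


dP = f * (L/D) * (rho*v^2/2)
dP = 0.05 * (37/0.19) * (989*4.7^2/2)
L/D = 194.73684211
rho*v^2/2 = 989*22.09/2 = 10923.505
dP = 0.05 * 194.73684211 * 10923.505
dP = 106360.4 Pa


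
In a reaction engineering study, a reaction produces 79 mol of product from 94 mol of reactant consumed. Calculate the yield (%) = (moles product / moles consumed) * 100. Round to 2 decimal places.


Yield = (moles product / moles consumed) * 100%
Yield = (79 / 94) * 100
Yield = 0.8404 * 100
Yield = 84.04%
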